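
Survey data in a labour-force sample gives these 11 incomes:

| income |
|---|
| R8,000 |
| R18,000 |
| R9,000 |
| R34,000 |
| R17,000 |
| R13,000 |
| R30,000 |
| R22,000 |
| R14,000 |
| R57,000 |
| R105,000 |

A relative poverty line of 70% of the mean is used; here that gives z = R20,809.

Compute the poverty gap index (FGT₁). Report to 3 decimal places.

Poor units: R8,000, R9,000, R13,000, R14,000, R17,000, R18,000 (q = 6 of N = 11).
Shortfall ratios: (20809−8000)/20809 = 0.6156; (20809−9000)/20809 = 0.5675; (20809−13000)/20809 = 0.3753; (20809−14000)/20809 = 0.3272; (20809−17000)/20809 = 0.1830; (20809−18000)/20809 = 0.1350.
Σ = 2.203566. Dividing by the full population N = 11 gives P₁ = 0.200.

0.200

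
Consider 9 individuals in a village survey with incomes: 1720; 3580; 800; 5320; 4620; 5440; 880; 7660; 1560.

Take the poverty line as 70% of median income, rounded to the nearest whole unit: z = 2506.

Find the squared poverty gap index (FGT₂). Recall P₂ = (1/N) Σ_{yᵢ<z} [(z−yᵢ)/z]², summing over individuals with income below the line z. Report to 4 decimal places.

0.1250

Poor units: 800, 880, 1560, 1720 (q = 4 of N = 9).
Relative gaps: (2506−800)/2506 = 0.6808; (2506−880)/2506 = 0.6488; (2506−1560)/2506 = 0.3775; (2506−1720)/2506 = 0.3136.
Squared: 0.4634; 0.4210; 0.1425; 0.0984.
Sum = 1.125316; P₂ = 1.125316 / 9 = 0.1250.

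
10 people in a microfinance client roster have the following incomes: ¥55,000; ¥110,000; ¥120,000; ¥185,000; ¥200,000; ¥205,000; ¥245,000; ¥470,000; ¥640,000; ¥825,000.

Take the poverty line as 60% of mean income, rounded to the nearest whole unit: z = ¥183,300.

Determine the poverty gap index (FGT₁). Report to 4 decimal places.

0.1445

Below z: ¥55,000, ¥110,000, ¥120,000 (q = 3 of N = 10).
Normalized shortfalls: (183300−55000)/183300 = 0.6999; (183300−110000)/183300 = 0.3999; (183300−120000)/183300 = 0.3453.
Σ = 1.445172. Dividing by the full population N = 10 gives P₁ = 0.1445.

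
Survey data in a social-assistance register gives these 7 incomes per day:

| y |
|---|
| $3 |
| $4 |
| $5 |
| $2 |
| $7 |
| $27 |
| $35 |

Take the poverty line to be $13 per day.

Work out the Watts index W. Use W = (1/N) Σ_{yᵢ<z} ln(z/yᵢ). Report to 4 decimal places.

0.8702

Below the line: $2, $3, $4, $5, $7 (q = 5 of N = 7).
ln(z/y) terms: ln(13/2) = 1.8718; ln(13/3) = 1.4663; ln(13/4) = 1.1787; ln(13/5) = 0.9555; ln(13/7) = 0.6190.
W = 6.091345 / 7 = 0.8702.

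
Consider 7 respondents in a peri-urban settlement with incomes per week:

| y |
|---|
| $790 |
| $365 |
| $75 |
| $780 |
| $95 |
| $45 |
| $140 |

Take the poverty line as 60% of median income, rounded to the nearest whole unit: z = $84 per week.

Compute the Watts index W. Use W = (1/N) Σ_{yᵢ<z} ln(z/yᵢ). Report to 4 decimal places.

Incomes under z: $45, $75 (q = 2 of N = 7).
Log gaps: ln(84/45) = 0.6242; ln(84/75) = 0.1133.
W = 0.737483 / 7 = 0.1054.

0.1054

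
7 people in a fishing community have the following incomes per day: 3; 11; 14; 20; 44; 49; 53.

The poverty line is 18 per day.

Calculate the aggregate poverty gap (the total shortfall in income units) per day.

Below z: 3, 11, 14 (q = 3 of N = 7).
Individual gaps: 18−3 = 15; 18−11 = 7; 18−14 = 4.
Aggregate gap = 26.

26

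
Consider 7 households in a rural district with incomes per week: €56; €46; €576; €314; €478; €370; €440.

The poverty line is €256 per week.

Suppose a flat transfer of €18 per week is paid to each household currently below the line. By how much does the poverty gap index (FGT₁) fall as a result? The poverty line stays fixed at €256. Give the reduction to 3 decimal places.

0.020

Before: below the line — €46, €56; poverty gap index (FGT₁) = 0.22879.
After the €18 transfer: below the line — €64, €74; poverty gap index (FGT₁) = 0.20871.
Reduction = 0.22879 − 0.20871 = 0.020.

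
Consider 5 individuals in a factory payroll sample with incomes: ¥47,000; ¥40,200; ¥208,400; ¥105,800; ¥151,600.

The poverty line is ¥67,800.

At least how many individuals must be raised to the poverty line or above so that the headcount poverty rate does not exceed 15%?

2

Currently q = 2 of N = 5 are below the line (H = 0.400).
A headcount ratio of at most 15% allows at most ⌊0.15 × 5⌋ = 0 poor individuals.
So at least 2 − 0 = 2 must be lifted.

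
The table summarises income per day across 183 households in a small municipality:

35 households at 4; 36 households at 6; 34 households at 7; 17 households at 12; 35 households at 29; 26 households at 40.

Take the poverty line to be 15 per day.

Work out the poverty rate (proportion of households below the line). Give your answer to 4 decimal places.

122 of the 183 households have income below 15.
H = 122/183 = 0.6667.

0.6667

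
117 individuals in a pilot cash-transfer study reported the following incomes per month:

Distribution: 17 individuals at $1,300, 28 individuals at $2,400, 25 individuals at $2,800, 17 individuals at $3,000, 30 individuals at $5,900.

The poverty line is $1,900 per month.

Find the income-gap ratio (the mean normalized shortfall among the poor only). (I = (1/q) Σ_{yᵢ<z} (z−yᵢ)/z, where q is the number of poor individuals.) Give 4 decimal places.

Below the line: 17×$1,300 (q = 17 of N = 117).
Relative gaps: 0.3158 (×17); sum = 5.368421.
I averages over the q = 17 poor units only: 5.368421 / 17 = 0.3158.

0.3158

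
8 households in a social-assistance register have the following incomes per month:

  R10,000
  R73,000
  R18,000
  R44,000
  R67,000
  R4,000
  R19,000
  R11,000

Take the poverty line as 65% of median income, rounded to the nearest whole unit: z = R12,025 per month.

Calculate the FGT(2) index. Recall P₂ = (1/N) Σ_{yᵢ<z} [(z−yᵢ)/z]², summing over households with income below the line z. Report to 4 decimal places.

0.0601

Incomes under z: R4,000, R10,000, R11,000 (q = 3 of N = 8).
Relative gaps: (12025−4000)/12025 = 0.6674; (12025−10000)/12025 = 0.1684; (12025−11000)/12025 = 0.0852.
Squared: 0.4454; 0.0284; 0.0073.
Sum = 0.480993; P₂ = 0.480993 / 8 = 0.0601.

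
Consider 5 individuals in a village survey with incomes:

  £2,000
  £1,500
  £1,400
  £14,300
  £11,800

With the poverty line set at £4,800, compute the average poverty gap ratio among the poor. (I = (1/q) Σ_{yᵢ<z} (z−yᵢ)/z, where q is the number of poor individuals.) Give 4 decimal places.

0.6597

Incomes under z: £1,400, £1,500, £2,000 (q = 3 of N = 5).
Shortfall ratios (z−y)/z: 0.7083, 0.6875, 0.5833; sum = 1.979167.
The income-gap ratio divides by q (the poor only): 1.979167 / 3 = 0.6597.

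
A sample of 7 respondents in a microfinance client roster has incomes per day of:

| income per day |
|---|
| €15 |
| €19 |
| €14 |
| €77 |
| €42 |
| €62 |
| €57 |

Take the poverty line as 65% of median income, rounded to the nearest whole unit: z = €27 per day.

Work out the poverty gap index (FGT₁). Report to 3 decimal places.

0.175

Incomes under z: €14, €15, €19 (q = 3 of N = 7).
Normalized shortfalls: (27−14)/27 = 0.4815; (27−15)/27 = 0.4444; (27−19)/27 = 0.2963.
Sum of shortfalls = 1.222222; P₁ averages over all N: 1.222222 / 7 = 0.175.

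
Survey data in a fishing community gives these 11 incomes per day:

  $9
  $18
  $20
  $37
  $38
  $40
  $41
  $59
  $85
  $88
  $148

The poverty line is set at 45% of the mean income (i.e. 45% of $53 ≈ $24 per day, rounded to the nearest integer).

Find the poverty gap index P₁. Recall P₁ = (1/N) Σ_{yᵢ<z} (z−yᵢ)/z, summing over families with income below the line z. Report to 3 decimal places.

Below z: $9, $18, $20 (q = 3 of N = 11).
Shortfall ratios: (24−9)/24 = 0.6250; (24−18)/24 = 0.2500; (24−20)/24 = 0.1667.
Sum of shortfalls = 1.041667; P₁ averages over all N: 1.041667 / 11 = 0.095.

0.095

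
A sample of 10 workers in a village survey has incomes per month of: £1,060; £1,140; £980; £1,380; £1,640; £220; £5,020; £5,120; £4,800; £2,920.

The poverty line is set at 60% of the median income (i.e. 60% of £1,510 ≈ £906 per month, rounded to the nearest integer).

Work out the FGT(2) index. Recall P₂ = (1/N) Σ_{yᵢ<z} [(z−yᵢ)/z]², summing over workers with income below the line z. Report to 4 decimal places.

0.0573

Incomes under z: £220 (q = 1 of N = 10).
Gap ratios (z−y)/z: (906−220)/906 = 0.7572.
Squared: 0.5733.
Sum = 0.573313; P₂ = 0.573313 / 10 = 0.0573.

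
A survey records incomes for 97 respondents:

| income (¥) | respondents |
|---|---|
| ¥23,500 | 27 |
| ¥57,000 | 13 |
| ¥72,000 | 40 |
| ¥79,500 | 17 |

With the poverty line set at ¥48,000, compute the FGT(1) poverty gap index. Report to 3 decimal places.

Incomes under z: 27×¥23,500 (q = 27 of N = 97).
Normalized shortfalls: (48000−23500)/48000 = 0.5104 (×27).
Σ = 13.781250. Dividing by the full population N = 97 gives P₁ = 0.142.

0.142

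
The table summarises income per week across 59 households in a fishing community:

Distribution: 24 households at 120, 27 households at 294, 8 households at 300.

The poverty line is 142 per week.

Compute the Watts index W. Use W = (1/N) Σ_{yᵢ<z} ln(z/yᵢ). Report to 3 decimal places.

0.068

Below z: 24×120 (q = 24 of N = 59).
Log gaps: ln(142/120) = 0.1683 (×24).
W = 4.040048 / 59 = 0.068.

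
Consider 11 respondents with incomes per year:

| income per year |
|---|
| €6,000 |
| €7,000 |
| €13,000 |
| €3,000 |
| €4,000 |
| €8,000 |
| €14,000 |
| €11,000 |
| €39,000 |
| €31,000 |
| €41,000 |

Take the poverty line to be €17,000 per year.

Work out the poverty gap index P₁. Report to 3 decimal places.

0.374

Below z: €3,000, €4,000, €6,000, €7,000, €8,000, €11,000, €13,000, €14,000 (q = 8 of N = 11).
Relative gaps: (17000−3000)/17000 = 0.8235; (17000−4000)/17000 = 0.7647; (17000−6000)/17000 = 0.6471; (17000−7000)/17000 = 0.5882; (17000−8000)/17000 = 0.5294; (17000−11000)/17000 = 0.3529; (17000−13000)/17000 = 0.2353; (17000−14000)/17000 = 0.1765.
Σ = 4.117647. Dividing by the full population N = 11 gives P₁ = 0.374.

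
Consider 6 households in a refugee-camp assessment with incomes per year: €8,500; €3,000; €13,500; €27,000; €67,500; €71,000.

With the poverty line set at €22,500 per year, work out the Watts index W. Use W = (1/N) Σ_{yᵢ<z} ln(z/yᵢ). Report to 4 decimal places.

Incomes under z: €3,000, €8,500, €13,500 (q = 3 of N = 6).
ln(z/y) terms: ln(22500/3000) = 2.0149; ln(22500/8500) = 0.9734; ln(22500/13500) = 0.5108.
W = 3.499178 / 6 = 0.5832.

0.5832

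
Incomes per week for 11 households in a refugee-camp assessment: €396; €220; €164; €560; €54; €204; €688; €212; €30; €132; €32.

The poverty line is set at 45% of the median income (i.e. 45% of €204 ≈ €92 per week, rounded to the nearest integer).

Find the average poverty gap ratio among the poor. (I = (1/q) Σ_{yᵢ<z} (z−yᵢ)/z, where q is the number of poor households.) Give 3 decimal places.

Poor units: €30, €32, €54 (q = 3 of N = 11).
Shortfall ratios (z−y)/z: 0.6739, 0.6522, 0.4130; sum = 1.739130.
I averages over the q = 3 poor units only: 1.739130 / 3 = 0.580.

0.580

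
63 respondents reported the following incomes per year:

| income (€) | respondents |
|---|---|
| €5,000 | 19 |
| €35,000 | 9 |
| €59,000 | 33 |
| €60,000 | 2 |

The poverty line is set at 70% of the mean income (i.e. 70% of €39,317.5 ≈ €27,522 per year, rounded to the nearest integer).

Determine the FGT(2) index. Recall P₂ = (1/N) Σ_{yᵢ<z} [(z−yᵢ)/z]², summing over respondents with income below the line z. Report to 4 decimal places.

Poor units: 19×€5,000 (q = 19 of N = 63).
Relative gaps: (27522−5000)/27522 = 0.8183 (×19).
Squared: 0.6697 (×19).
Sum = 12.723527; P₂ = 12.723527 / 63 = 0.2020.

0.2020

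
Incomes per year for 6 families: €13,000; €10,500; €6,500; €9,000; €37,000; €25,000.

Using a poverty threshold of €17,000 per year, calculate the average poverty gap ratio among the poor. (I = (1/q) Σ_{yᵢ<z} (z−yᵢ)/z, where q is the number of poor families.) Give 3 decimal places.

0.426

Below the line: €6,500, €9,000, €10,500, €13,000 (q = 4 of N = 6).
Shortfall ratios (z−y)/z: 0.6176, 0.4706, 0.3824, 0.2353; sum = 1.705882.
The income-gap ratio divides by q (the poor only): 1.705882 / 4 = 0.426.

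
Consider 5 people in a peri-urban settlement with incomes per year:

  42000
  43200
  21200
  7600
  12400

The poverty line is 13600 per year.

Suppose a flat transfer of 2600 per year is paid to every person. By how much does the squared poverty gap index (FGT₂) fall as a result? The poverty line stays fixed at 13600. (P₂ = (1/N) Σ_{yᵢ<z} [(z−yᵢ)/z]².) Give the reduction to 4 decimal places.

0.0280

Before: below the line — 7600, 12400; squared poverty gap index (FGT₂) = 0.040484.
After the 2600 transfer: below the line — 10200; squared poverty gap index (FGT₂) = 0.012500.
Reduction = 0.040484 − 0.012500 = 0.0280.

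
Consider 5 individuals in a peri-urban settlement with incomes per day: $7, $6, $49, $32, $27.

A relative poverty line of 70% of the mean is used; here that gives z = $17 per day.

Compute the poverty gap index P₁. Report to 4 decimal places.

0.2471

Incomes under z: $6, $7 (q = 2 of N = 5).
Normalized shortfalls: (17−6)/17 = 0.6471; (17−7)/17 = 0.5882.
Sum of shortfalls = 1.235294; P₁ averages over all N: 1.235294 / 5 = 0.2471.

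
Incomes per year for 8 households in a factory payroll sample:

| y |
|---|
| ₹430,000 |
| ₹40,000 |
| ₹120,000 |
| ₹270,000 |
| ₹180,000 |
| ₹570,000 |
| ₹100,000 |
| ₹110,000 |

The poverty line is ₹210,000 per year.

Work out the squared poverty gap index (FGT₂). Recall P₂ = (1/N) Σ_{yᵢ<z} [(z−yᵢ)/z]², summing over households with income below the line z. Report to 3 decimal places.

0.170

Incomes under z: ₹40,000, ₹100,000, ₹110,000, ₹120,000, ₹180,000 (q = 5 of N = 8).
Relative gaps: (210000−40000)/210000 = 0.8095; (210000−100000)/210000 = 0.5238; (210000−110000)/210000 = 0.4762; (210000−120000)/210000 = 0.4286; (210000−180000)/210000 = 0.1429.
Squared: 0.6553; 0.2744; 0.2268; 0.1837; 0.0204.
Sum = 1.360544; P₂ = 1.360544 / 8 = 0.170.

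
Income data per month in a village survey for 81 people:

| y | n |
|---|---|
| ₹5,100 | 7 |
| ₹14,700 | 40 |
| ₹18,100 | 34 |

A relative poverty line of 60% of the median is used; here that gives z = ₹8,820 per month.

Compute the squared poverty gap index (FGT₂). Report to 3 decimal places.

0.015

Poor units: 7×₹5,100 (q = 7 of N = 81).
Shortfall ratios: (8820−5100)/8820 = 0.4218 (×7).
Squared: 0.1779 (×7).
Sum = 1.245222; P₂ = 1.245222 / 81 = 0.015.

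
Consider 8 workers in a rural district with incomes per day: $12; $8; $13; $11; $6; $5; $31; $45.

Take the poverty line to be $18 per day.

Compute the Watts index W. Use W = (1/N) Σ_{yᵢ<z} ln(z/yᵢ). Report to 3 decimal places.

Below z: $5, $6, $8, $11, $12, $13 (q = 6 of N = 8).
Log gaps: ln(18/5) = 1.2809; ln(18/6) = 1.0986; ln(18/8) = 0.8109; ln(18/11) = 0.4925; ln(18/12) = 0.4055; ln(18/13) = 0.3254.
W = 4.413840 / 8 = 0.552.

0.552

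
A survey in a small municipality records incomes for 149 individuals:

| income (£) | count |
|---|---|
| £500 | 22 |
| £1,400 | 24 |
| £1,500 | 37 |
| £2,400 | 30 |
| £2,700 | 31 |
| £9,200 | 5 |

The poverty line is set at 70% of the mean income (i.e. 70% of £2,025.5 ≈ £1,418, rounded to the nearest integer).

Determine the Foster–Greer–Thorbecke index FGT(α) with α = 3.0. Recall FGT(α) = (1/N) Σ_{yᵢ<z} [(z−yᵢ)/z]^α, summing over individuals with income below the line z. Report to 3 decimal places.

Incomes under z: 22×£500, 24×£1,400 (q = 46 of N = 149).
Shortfall ratios: (1418−500)/1418 = 0.6474 (×22); (1418−1400)/1418 = 0.0127 (×24).
Raised to α = 3.0: 0.27133 (×22); 0.00000 (×24).
Sum = 5.969330; FGT(3.0) = 5.969330 / 149 = 0.040.

0.040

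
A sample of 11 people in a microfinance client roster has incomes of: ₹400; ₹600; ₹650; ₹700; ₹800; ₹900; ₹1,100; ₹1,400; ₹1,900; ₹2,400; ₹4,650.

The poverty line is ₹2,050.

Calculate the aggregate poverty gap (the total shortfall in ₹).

Below the line: ₹400, ₹600, ₹650, ₹700, ₹800, ₹900, ₹1,100, ₹1,400, ₹1,900 (q = 9 of N = 11).
Individual gaps: 2050−400 = 1650; 2050−600 = 1450; 2050−650 = 1400; 2050−700 = 1350; 2050−800 = 1250; 2050−900 = 1150; 2050−1100 = 950; 2050−1400 = 650; 2050−1900 = 150.
Aggregate gap = ₹10,000.

₹10,000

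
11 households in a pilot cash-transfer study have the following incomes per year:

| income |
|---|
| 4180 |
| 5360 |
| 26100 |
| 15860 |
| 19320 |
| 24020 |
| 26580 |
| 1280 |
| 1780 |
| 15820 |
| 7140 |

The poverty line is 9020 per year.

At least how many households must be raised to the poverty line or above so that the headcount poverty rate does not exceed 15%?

4

5 of the 11 households are poor, so H = 5/11 = 0.455.
A headcount ratio of at most 15% allows at most ⌊0.15 × 11⌋ = 1 poor households.
So at least 5 − 1 = 4 must be lifted.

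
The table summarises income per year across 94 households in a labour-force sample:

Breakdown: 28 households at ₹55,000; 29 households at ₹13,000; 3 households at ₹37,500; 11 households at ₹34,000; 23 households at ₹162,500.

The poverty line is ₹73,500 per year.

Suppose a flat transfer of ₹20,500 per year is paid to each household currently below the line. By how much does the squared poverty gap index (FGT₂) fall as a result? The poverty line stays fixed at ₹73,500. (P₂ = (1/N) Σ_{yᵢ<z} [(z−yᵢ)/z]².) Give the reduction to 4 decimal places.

0.1687

Before: below the line — 29×₹13,000, 11×₹34,000, 3×₹37,500, 28×₹55,000; squared poverty gap index (FGT₂) = 0.269354.
After the ₹20,500 transfer: below the line — 29×₹33,500, 11×₹54,500, 3×₹58,000; squared poverty gap index (FGT₂) = 0.100612.
Reduction = 0.269354 − 0.100612 = 0.1687.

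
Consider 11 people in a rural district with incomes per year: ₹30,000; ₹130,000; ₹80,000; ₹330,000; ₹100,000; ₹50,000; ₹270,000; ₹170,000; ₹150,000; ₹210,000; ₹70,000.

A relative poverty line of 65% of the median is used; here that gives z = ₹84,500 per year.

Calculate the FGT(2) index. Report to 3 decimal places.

Below z: ₹30,000, ₹50,000, ₹70,000, ₹80,000 (q = 4 of N = 11).
Shortfall ratios: (84500−30000)/84500 = 0.6450; (84500−50000)/84500 = 0.4083; (84500−70000)/84500 = 0.1716; (84500−80000)/84500 = 0.0533.
Squared: 0.4160; 0.1667; 0.0294; 0.0028.
Sum = 0.614964; P₂ = 0.614964 / 11 = 0.056.

0.056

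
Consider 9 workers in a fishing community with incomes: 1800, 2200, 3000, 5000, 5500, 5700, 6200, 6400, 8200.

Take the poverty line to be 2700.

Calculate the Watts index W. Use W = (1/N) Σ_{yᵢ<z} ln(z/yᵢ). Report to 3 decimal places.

Below the line: 1800, 2200 (q = 2 of N = 9).
ln(z/y) terms: ln(2700/1800) = 0.4055; ln(2700/2200) = 0.2048.
W = 0.610260 / 9 = 0.068.

0.068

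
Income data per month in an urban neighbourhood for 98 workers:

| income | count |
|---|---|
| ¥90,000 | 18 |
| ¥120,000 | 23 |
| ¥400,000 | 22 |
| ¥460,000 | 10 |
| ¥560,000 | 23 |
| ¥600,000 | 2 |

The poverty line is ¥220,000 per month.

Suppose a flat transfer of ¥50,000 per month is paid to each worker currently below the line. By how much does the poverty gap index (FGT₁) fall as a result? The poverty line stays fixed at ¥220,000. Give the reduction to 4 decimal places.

Before: below the line — 18×¥90,000, 23×¥120,000; poverty gap index (FGT₁) = 0.215213.
After the ¥50,000 transfer: below the line — 18×¥140,000, 23×¥170,000; poverty gap index (FGT₁) = 0.120130.
Reduction = 0.215213 − 0.120130 = 0.0951.

0.0951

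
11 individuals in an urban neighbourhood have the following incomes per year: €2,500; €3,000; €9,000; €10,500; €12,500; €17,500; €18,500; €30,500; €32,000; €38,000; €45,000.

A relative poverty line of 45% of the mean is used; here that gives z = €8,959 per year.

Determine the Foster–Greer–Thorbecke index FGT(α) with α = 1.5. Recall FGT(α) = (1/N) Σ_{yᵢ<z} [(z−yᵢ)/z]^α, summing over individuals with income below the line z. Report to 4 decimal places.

0.1050

Poor units: €2,500, €3,000 (q = 2 of N = 11).
Gap ratios (z−y)/z: (8959−2500)/8959 = 0.7210; (8959−3000)/8959 = 0.6651.
Raised to α = 1.5: 0.61215; 0.54246.
Sum = 1.154615; FGT(1.5) = 1.154615 / 11 = 0.1050.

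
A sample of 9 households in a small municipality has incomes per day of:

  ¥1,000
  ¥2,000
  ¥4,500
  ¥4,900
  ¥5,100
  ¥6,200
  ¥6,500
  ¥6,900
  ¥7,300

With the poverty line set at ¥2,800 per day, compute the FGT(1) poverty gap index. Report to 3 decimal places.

Poor units: ¥1,000, ¥2,000 (q = 2 of N = 9).
Relative gaps: (2800−1000)/2800 = 0.6429; (2800−2000)/2800 = 0.2857.
Sum of shortfalls = 0.928571; P₁ averages over all N: 0.928571 / 9 = 0.103.

0.103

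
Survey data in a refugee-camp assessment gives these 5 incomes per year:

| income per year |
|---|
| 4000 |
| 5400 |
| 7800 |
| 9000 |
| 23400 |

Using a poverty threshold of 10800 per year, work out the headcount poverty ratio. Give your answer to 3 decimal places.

0.800

4 of the 5 workers have income below 10800.
H = 4/5 = 0.800.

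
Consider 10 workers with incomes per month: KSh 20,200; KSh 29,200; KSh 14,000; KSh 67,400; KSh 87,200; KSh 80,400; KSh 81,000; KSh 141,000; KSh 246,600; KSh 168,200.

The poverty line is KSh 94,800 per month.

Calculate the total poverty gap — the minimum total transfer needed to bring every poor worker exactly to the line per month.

Poor units: KSh 14,000, KSh 20,200, KSh 29,200, KSh 67,400, KSh 80,400, KSh 81,000, KSh 87,200 (q = 7 of N = 10).
Individual gaps: 94800−14000 = 80800; 94800−20200 = 74600; 94800−29200 = 65600; 94800−67400 = 27400; 94800−80400 = 14400; 94800−81000 = 13800; 94800−87200 = 7600.
Aggregate gap = KSh 284,200.

KSh 284,200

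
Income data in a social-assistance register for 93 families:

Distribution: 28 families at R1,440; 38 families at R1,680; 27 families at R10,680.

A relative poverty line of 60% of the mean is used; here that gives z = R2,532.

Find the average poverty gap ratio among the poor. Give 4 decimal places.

Below the line: 28×R1,440, 38×R1,680 (q = 66 of N = 93).
Shortfall ratios (z−y)/z: 0.4313 (×28), 0.3365 (×38); sum = 24.862559.
The income-gap ratio divides by q (the poor only): 24.862559 / 66 = 0.3767.

0.3767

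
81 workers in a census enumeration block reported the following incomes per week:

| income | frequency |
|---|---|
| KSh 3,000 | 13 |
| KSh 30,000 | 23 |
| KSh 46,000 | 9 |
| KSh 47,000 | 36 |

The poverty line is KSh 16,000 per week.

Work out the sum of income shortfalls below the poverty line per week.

Below the line: 13×KSh 3,000 (q = 13 of N = 81).
Individual gaps: 13×(16000−3000) = 169000.
Aggregate gap = KSh 169,000.

KSh 169,000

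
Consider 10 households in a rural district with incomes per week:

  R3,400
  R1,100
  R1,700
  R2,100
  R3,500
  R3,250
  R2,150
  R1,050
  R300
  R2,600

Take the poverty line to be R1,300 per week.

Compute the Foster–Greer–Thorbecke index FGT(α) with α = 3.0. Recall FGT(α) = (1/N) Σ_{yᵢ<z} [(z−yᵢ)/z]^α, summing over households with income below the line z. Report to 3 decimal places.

Incomes under z: R300, R1,050, R1,100 (q = 3 of N = 10).
Shortfall ratios: (1300−300)/1300 = 0.7692; (1300−1050)/1300 = 0.1923; (1300−1100)/1300 = 0.1538.
Raised to α = 3.0: 0.45517; 0.00711; 0.00364.
Sum = 0.465919; FGT(3.0) = 0.465919 / 10 = 0.047.

0.047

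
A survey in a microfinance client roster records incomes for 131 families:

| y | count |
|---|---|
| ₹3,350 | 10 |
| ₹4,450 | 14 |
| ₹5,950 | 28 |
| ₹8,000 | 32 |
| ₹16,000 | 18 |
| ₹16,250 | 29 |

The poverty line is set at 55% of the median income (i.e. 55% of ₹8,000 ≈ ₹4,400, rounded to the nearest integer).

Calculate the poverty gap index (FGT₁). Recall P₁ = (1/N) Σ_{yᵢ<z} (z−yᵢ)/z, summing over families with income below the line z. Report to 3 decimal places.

Poor units: 10×₹3,350 (q = 10 of N = 131).
Shortfall ratios: (4400−3350)/4400 = 0.2386 (×10).
Σ = 2.386364. Dividing by the full population N = 131 gives P₁ = 0.018.

0.018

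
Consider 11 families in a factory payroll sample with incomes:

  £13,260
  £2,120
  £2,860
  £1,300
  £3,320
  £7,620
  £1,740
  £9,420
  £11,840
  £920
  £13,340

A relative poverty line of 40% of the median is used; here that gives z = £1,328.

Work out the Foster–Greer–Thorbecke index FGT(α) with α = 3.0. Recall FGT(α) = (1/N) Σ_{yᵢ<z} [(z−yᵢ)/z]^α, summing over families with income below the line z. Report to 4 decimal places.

0.0026

Below z: £920, £1,300 (q = 2 of N = 11).
Relative gaps: (1328−920)/1328 = 0.3072; (1328−1300)/1328 = 0.0211.
Raised to α = 3.0: 0.02900; 0.00001.
Sum = 0.029009; FGT(3.0) = 0.029009 / 11 = 0.0026.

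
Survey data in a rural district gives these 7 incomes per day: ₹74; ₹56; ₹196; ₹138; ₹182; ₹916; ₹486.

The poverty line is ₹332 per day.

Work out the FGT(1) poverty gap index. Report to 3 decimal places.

Incomes under z: ₹56, ₹74, ₹138, ₹182, ₹196 (q = 5 of N = 7).
Normalized shortfalls: (332−56)/332 = 0.8313; (332−74)/332 = 0.7771; (332−138)/332 = 0.5843; (332−182)/332 = 0.4518; (332−196)/332 = 0.4096.
Σ = 3.054217. Dividing by the full population N = 7 gives P₁ = 0.436.

0.436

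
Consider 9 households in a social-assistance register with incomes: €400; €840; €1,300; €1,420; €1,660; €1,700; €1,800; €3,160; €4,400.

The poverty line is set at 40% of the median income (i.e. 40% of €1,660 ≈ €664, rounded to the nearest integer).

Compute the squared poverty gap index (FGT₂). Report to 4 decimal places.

0.0176

Incomes under z: €400 (q = 1 of N = 9).
Relative gaps: (664−400)/664 = 0.3976.
Squared: 0.1581.
Sum = 0.158078; P₂ = 0.158078 / 9 = 0.0176.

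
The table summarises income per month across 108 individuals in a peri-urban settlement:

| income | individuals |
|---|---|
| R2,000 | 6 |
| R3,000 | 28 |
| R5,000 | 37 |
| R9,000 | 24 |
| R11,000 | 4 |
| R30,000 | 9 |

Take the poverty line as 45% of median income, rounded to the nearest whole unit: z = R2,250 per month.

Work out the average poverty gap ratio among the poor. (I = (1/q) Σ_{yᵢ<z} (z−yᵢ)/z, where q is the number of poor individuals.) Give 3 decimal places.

0.111

Poor units: 6×R2,000 (q = 6 of N = 108).
Relative gaps: 0.1111 (×6); sum = 0.666667.
The income-gap ratio divides by q (the poor only): 0.666667 / 6 = 0.111.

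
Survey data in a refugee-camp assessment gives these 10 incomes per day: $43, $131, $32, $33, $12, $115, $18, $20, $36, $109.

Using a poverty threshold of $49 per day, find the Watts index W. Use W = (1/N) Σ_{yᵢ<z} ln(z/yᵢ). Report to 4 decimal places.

0.4565

Incomes under z: $12, $18, $20, $32, $33, $36, $43 (q = 7 of N = 10).
Log gaps: ln(49/12) = 1.4069; ln(49/18) = 1.0014; ln(49/20) = 0.8961; ln(49/32) = 0.4261; ln(49/33) = 0.3953; ln(49/36) = 0.3083; ln(49/43) = 0.1306.
W = 4.564769 / 10 = 0.4565.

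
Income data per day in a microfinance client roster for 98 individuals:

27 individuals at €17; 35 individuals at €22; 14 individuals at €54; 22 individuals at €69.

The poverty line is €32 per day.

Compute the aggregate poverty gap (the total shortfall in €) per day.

Below z: 27×€17, 35×€22 (q = 62 of N = 98).
Individual gaps: 27×(32−17) = 405; 35×(32−22) = 350.
Aggregate gap = €755.

€755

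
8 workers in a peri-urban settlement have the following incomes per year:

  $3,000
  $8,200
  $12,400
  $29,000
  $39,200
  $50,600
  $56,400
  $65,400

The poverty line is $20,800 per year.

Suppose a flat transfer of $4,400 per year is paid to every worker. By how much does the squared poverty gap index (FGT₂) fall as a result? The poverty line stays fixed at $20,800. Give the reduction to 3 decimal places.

0.082

Before: below the line — $3,000, $8,200, $12,400; squared poverty gap index (FGT₂) = 0.15780.
After the $4,400 transfer: below the line — $7,400, $12,600, $16,800; squared poverty gap index (FGT₂) = 0.07593.
Reduction = 0.15780 − 0.07593 = 0.082.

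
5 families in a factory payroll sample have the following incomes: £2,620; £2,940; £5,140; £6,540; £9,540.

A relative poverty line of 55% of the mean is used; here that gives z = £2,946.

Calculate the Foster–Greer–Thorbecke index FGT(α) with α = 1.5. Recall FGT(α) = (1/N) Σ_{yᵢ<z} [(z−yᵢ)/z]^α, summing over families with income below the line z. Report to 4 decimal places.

Poor units: £2,620, £2,940 (q = 2 of N = 5).
Shortfall ratios: (2946−2620)/2946 = 0.1107; (2946−2940)/2946 = 0.0020.
Raised to α = 1.5: 0.03681; 0.00009.
Sum = 0.036903; FGT(1.5) = 0.036903 / 5 = 0.0074.

0.0074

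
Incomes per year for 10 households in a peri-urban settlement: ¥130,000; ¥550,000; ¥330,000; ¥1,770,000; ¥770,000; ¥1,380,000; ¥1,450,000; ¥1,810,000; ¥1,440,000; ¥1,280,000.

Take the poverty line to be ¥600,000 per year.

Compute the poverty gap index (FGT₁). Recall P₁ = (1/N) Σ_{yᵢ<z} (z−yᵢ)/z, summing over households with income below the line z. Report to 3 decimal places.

Below the line: ¥130,000, ¥330,000, ¥550,000 (q = 3 of N = 10).
Normalized shortfalls: (600000−130000)/600000 = 0.7833; (600000−330000)/600000 = 0.4500; (600000−550000)/600000 = 0.0833.
Σ = 1.316667. Dividing by the full population N = 10 gives P₁ = 0.132.

0.132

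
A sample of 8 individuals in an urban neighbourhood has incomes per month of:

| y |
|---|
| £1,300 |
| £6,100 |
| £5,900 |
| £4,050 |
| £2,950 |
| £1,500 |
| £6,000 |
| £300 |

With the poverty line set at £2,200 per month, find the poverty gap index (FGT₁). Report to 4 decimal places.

0.1989

Poor units: £300, £1,300, £1,500 (q = 3 of N = 8).
Relative gaps: (2200−300)/2200 = 0.8636; (2200−1300)/2200 = 0.4091; (2200−1500)/2200 = 0.3182.
Σ = 1.590909. Dividing by the full population N = 8 gives P₁ = 0.1989.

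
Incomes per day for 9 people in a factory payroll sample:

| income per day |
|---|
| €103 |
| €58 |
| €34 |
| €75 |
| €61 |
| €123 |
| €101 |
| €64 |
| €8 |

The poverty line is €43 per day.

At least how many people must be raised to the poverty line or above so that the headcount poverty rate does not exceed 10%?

2

2 of the 9 people are poor, so H = 2/9 = 0.222.
A headcount ratio of at most 10% allows at most ⌊0.10 × 9⌋ = 0 poor people.
So at least 2 − 0 = 2 must be lifted.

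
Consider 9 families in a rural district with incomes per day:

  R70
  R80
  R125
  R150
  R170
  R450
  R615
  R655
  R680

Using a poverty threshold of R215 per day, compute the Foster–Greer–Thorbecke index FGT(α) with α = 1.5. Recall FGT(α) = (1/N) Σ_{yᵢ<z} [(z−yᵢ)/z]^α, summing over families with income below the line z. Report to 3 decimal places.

Below z: R70, R80, R125, R150, R170 (q = 5 of N = 9).
Gap ratios (z−y)/z: (215−70)/215 = 0.6744; (215−80)/215 = 0.6279; (215−125)/215 = 0.4186; (215−150)/215 = 0.3023; (215−170)/215 = 0.2093.
Raised to α = 1.5: 0.55385; 0.49756; 0.27084; 0.16623; 0.09575.
Sum = 1.584232; FGT(1.5) = 1.584232 / 9 = 0.176.

0.176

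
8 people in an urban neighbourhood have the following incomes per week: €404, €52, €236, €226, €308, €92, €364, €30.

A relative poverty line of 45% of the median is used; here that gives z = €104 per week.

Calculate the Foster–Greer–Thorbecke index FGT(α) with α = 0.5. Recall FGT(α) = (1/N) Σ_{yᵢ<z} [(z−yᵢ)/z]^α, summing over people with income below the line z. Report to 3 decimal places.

0.236

Below z: €30, €52, €92 (q = 3 of N = 8).
Shortfall ratios: (104−30)/104 = 0.7115; (104−52)/104 = 0.5000; (104−92)/104 = 0.1154.
Raised to α = 0.5: 0.84353; 0.70711; 0.33968.
Sum = 1.890317; FGT(0.5) = 1.890317 / 8 = 0.236.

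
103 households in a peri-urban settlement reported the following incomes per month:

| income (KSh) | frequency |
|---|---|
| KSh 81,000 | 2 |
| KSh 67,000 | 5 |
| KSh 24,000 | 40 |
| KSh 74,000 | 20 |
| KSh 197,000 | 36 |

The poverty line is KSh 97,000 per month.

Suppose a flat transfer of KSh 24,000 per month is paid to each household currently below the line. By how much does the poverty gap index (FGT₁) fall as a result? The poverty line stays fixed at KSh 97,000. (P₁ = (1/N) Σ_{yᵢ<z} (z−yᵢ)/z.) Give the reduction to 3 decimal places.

0.157

Before: below the line — 40×KSh 24,000, 5×KSh 67,000, 20×KSh 74,000, 2×KSh 81,000; poverty gap index (FGT₁) = 0.35652.
After the KSh 24,000 transfer: below the line — 40×KSh 48,000, 5×KSh 91,000; poverty gap index (FGT₁) = 0.19918.
Reduction = 0.35652 − 0.19918 = 0.157.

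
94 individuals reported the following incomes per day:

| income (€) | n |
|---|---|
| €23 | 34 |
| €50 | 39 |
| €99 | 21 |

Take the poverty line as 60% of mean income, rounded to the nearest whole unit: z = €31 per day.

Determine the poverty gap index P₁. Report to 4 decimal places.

Below z: 34×€23 (q = 34 of N = 94).
Relative gaps: (31−23)/31 = 0.2581 (×34).
Σ = 8.774194. Dividing by the full population N = 94 gives P₁ = 0.0933.

0.0933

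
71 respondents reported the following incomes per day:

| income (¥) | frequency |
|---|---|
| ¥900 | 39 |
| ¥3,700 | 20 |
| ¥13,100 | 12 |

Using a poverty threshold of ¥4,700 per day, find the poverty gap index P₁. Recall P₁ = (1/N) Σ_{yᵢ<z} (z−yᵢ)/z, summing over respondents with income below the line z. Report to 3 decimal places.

0.504

Poor units: 39×¥900, 20×¥3,700 (q = 59 of N = 71).
Shortfall ratios: (4700−900)/4700 = 0.8085 (×39); (4700−3700)/4700 = 0.2128 (×20).
Sum of shortfalls = 35.787234; P₁ averages over all N: 35.787234 / 71 = 0.504.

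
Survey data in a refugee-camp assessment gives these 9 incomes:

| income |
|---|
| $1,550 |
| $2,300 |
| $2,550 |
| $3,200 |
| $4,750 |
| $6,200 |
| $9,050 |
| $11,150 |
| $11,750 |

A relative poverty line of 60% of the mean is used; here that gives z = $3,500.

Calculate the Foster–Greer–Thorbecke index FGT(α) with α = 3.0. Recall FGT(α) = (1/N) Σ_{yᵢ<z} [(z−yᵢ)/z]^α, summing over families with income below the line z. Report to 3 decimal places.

0.026

Below z: $1,550, $2,300, $2,550, $3,200 (q = 4 of N = 9).
Normalized shortfalls: (3500−1550)/3500 = 0.5571; (3500−2300)/3500 = 0.3429; (3500−2550)/3500 = 0.2714; (3500−3200)/3500 = 0.0857.
Raised to α = 3.0: 0.17294; 0.04030; 0.02000; 0.00063.
Sum = 0.233872; FGT(3.0) = 0.233872 / 9 = 0.026.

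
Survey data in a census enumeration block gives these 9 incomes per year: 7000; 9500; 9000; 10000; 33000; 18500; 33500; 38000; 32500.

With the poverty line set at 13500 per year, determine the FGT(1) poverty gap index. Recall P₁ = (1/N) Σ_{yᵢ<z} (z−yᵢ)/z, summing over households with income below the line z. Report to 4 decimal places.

0.1523

Below the line: 7000, 9000, 9500, 10000 (q = 4 of N = 9).
Shortfall ratios: (13500−7000)/13500 = 0.4815; (13500−9000)/13500 = 0.3333; (13500−9500)/13500 = 0.2963; (13500−10000)/13500 = 0.2593.
Σ = 1.370370. Dividing by the full population N = 9 gives P₁ = 0.1523.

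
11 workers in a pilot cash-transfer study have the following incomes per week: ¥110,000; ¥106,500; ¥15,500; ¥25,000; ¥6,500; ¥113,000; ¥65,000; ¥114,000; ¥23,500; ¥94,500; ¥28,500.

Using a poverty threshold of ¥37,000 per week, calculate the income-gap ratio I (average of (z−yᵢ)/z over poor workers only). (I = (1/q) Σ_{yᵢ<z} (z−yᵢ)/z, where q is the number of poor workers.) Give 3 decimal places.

Poor units: ¥6,500, ¥15,500, ¥23,500, ¥25,000, ¥28,500 (q = 5 of N = 11).
Relative gaps: 0.8243, 0.5811, 0.3649, 0.3243, 0.2297; sum = 2.324324.
I averages over the q = 5 poor units only: 2.324324 / 5 = 0.465.

0.465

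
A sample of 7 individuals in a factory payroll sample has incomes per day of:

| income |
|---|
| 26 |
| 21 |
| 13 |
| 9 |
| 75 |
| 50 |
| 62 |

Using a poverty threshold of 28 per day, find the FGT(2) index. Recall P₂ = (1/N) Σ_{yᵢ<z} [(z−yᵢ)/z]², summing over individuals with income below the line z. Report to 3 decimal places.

0.116

Incomes under z: 9, 13, 21, 26 (q = 4 of N = 7).
Normalized shortfalls: (28−9)/28 = 0.6786; (28−13)/28 = 0.5357; (28−21)/28 = 0.2500; (28−26)/28 = 0.0714.
Squared: 0.4605; 0.2870; 0.0625; 0.0051.
Sum = 0.815051; P₂ = 0.815051 / 7 = 0.116.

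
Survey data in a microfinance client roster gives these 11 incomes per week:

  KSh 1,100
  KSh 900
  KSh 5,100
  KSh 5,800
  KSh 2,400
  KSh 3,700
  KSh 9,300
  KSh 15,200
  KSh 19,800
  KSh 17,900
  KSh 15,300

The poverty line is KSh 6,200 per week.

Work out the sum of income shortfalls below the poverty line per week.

Below z: KSh 900, KSh 1,100, KSh 2,400, KSh 3,700, KSh 5,100, KSh 5,800 (q = 6 of N = 11).
Individual gaps: 6200−900 = 5300; 6200−1100 = 5100; 6200−2400 = 3800; 6200−3700 = 2500; 6200−5100 = 1100; 6200−5800 = 400.
Aggregate gap = KSh 18,200.

KSh 18,200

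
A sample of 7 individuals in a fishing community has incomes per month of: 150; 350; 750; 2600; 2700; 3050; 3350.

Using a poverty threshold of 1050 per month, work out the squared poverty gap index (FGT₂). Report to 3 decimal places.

Below the line: 150, 350, 750 (q = 3 of N = 7).
Gap ratios (z−y)/z: (1050−150)/1050 = 0.8571; (1050−350)/1050 = 0.6667; (1050−750)/1050 = 0.2857.
Squared: 0.7347; 0.4444; 0.0816.
Sum = 1.260771; P₂ = 1.260771 / 7 = 0.180.

0.180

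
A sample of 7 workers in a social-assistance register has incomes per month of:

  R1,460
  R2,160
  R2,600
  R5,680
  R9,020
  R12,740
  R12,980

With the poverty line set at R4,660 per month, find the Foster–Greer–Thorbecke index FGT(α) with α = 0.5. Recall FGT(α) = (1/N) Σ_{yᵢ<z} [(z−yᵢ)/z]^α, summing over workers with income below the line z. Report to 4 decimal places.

Below z: R1,460, R2,160, R2,600 (q = 3 of N = 7).
Normalized shortfalls: (4660−1460)/4660 = 0.6867; (4660−2160)/4660 = 0.5365; (4660−2600)/4660 = 0.4421.
Raised to α = 0.5: 0.82867; 0.73245; 0.66488.
Sum = 2.225995; FGT(0.5) = 2.225995 / 7 = 0.3180.

0.3180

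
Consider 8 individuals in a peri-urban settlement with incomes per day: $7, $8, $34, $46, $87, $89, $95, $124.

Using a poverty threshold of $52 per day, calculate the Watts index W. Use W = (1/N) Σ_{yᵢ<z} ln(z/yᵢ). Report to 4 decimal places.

0.5531

Poor units: $7, $8, $34, $46 (q = 4 of N = 8).
ln(z/y) terms: ln(52/7) = 2.0053; ln(52/8) = 1.8718; ln(52/34) = 0.4249; ln(52/46) = 0.1226.
W = 4.424621 / 8 = 0.5531.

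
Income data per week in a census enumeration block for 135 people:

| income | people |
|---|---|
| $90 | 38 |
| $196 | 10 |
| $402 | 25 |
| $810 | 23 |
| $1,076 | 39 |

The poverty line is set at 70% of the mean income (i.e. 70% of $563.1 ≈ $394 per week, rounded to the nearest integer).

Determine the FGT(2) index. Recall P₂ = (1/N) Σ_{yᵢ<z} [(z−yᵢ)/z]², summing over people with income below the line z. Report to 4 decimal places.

Below the line: 38×$90, 10×$196 (q = 48 of N = 135).
Shortfall ratios: (394−90)/394 = 0.7716 (×38); (394−196)/394 = 0.5025 (×10).
Squared: 0.5953 (×38); 0.2525 (×10).
Sum = 25.147827; P₂ = 25.147827 / 135 = 0.1863.

0.1863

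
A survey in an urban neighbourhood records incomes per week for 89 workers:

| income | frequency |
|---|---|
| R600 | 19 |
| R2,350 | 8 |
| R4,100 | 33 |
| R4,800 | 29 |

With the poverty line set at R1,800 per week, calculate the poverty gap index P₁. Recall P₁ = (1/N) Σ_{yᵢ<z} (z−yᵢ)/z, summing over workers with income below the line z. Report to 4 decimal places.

0.1423

Below the line: 19×R600 (q = 19 of N = 89).
Gap ratios (z−y)/z: (1800−600)/1800 = 0.6667 (×19).
Σ = 12.666667. Dividing by the full population N = 89 gives P₁ = 0.1423.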